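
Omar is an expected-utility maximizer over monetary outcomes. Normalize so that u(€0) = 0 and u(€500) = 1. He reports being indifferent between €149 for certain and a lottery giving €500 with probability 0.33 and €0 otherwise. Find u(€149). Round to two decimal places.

0.33

u(€149) equals the lottery's expected utility: 0.33·1 + 0.67·0 = 0.33.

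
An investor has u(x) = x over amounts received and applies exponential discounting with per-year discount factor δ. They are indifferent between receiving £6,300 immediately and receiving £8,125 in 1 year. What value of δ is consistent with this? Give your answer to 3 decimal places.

Equating discounted utilities: u(6300) = δ·u(8125) ⇒ δ = u(6300)/u(8125).
With u(x) = x: δ = 6300/8125 = 0.77538.

δ ≈ 0.775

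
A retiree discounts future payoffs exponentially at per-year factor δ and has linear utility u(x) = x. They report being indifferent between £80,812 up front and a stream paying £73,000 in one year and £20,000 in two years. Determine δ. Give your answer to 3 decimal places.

δ ≈ 0.890

Equating present values: 80812 = 73000δ + 20000δ².
Rearranged: 20000δ² + 73000δ − 80812 = 0.
δ = (−73000 + √(73000² + 4·20000·80812)) / (2·20000) = (−73000 + √11793960000.00) / 40000 ≈ 0.890.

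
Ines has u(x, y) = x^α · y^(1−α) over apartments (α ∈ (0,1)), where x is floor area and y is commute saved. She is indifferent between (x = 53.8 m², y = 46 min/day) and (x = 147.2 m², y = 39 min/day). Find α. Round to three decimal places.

The Cobb–Douglas utilities coincide, so 53.8^α·46^(1−α) = 147.2^α·39^(1−α).
(53.8/147.2)^α = (39/46)^(1−α); take logs: α·ln(53.8/147.2) = (1−α)·ln(39/46), i.e. α·-1.006519 = (1−α)·-0.165080.
So α/(1−α) = (-0.165080)/(-1.006519) = 0.164011, and α = 0.164011/1.164011 ≈ 0.141.

α ≈ 0.141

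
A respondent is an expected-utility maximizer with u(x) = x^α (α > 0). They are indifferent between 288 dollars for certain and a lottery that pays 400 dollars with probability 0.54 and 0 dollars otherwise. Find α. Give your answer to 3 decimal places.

Since u(0) = 0, the lottery's EU is 0.54·400^α.
Indifference: 288^α = 0.54·400^α, so (288/400)^α = 0.54.
Taking logs: α·ln(288/400) = ln(0.54), so α = -0.616186 / -0.328504 ≈ 1.876.

α ≈ 1.876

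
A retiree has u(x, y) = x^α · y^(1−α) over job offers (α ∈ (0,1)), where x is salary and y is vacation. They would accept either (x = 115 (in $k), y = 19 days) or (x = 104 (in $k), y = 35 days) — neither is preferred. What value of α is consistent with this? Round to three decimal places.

α ≈ 0.859

Set the two utilities equal: 115^α·19^(1−α) = 104^α·35^(1−α).
Taking logs: α·ln 115 + (1−α)·ln 19 = α·ln 104 + (1−α)·ln 35, i.e. α·0.100541 = (1−α)·0.610909.
So α/(1−α) = (0.610909)/(0.100541) = 6.076218, and α = 6.076218/7.076218 ≈ 0.859.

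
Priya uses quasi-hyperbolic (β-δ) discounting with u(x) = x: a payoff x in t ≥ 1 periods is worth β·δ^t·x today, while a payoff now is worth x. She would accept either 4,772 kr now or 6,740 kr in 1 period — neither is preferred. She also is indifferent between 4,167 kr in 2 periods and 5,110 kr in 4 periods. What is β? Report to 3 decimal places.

The second indifference involves only future payoffs, so β cancels: β·δ^2·4167 = β·δ^4·5110, giving δ^2 = 4167/5110 = 0.81546, so δ = 0.90303.
Now use the now-vs-future pair: 4772 = β·δ·6740 gives β = 4772/(0.90303·6740) ≈ 0.784.

β ≈ 0.784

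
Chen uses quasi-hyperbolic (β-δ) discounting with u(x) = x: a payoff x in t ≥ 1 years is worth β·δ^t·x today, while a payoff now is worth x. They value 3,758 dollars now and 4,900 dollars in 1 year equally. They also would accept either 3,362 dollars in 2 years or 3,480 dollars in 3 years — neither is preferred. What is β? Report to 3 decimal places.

β ≈ 0.794

The second indifference involves only future payoffs, so β cancels: β·δ^2·3362 = β·δ^3·3480, giving δ = 3362/3480 = 0.96609.
Now use the now-vs-future pair: 3758 = β·δ·4900 gives β = 3758/(0.96609·4900) ≈ 0.794.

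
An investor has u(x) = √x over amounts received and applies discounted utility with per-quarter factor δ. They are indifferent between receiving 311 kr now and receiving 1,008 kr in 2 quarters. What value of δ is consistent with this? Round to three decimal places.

δ ≈ 0.745

Equating discounted utilities: u(311) = δ^2·u(1008) ⇒ δ^2 = u(311)/u(1008).
Since u(x) = √x, δ^2 = √(311/1008) = 0.55546.
Taking the square root: δ = 0.55546^(1/2) ≈ 0.745.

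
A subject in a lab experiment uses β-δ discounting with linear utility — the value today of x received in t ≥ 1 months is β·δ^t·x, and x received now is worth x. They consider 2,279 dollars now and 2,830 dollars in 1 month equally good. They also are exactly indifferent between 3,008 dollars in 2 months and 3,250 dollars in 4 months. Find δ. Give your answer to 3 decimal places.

The second indifference involves only future payoffs, so β cancels: β·δ^2·3008 = β·δ^4·3250, giving δ^2 = 3008/3250 = 0.92554, so δ = 0.96205.

δ ≈ 0.962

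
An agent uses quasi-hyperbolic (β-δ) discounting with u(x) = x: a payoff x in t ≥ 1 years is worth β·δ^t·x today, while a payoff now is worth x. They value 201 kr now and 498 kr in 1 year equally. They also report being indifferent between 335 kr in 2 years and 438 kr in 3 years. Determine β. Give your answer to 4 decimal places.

β ≈ 0.5277

The second indifference involves only future payoffs, so β cancels: β·δ^2·335 = β·δ^3·438, giving δ = 335/438 = 0.76484.
The first indifference: 201 = β·δ·498, so β = 201/(δ·498) = 201/(0.76484·498) ≈ 0.5277.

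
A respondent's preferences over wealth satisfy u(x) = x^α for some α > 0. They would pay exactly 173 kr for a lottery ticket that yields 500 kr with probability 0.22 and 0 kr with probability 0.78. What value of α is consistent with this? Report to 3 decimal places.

α ≈ 1.427

Since u(0) = 0, the lottery's EU is 0.22·500^α.
Equating: 173^α = 0.22·500^α, i.e. 0.3460^α = 0.22.
Taking logs: α·ln(173/500) = ln(0.22), so α = -1.514128 / -1.061317 ≈ 1.427.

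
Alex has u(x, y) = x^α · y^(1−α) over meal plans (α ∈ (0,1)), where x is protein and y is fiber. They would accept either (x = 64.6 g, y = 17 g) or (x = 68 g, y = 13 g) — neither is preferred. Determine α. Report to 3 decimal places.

α ≈ 0.839

Indifference: 64.6^α · 17^(1−α) = 68^α · 13^(1−α).
Taking logs: α·ln 64.6 + (1−α)·ln 17 = α·ln 68 + (1−α)·ln 13, i.e. α·-0.051293 = (1−α)·-0.268264.
With A = -0.051293 and B = -0.268264: α·A = (1−α)·B, so α = B/(A+B) = -0.268264/-0.319557 ≈ 0.839.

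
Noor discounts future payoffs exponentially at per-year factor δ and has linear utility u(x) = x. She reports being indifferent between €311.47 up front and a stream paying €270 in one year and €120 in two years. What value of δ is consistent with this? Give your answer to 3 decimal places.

δ ≈ 0.840

The stream is worth 270δ + 120δ² today, so 270δ + 120δ² = 311.47.
Rearranged: 120δ² + 270δ − 311.47 = 0.
The positive root is δ = [−270 + √(270² + 4·120·311.47)] / (2·120) = (−270 + 471.599)/240 ≈ 0.840.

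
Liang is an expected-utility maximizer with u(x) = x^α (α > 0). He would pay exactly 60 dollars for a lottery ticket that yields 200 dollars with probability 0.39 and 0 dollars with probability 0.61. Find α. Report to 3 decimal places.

Since u(0) = 0, the lottery's EU is 0.39·200^α.
Setting u(60) equal to that: 60^α = 0.39·200^α ⇒ (60/200)^α = 0.39.
Taking logs: α·ln(60/200) = ln(0.39), so α = -0.941609 / -1.203973 ≈ 0.782.

α ≈ 0.782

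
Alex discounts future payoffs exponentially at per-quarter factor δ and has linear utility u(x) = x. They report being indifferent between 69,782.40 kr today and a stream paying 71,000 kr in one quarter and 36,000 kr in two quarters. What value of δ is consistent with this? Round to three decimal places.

Present value of the stream is 71000·δ + 36000·δ². Indifference gives 71000δ + 36000δ² = 69782.40.
That is, 36000δ² + 71000δ − 69782.40 = 0, a quadratic in δ.
By the quadratic formula (taking the positive root), δ = (−71000 + √15089665600.00) / 72000 ≈ 0.720.

δ ≈ 0.720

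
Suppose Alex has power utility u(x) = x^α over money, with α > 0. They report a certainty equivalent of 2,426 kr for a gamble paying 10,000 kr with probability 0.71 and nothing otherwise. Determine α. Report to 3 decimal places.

α ≈ 0.242

EU(lottery) = 0.71·10000^α + 0.29·0 = 0.71·10000^α.
Indifference: 2426^α = 0.71·10000^α, so (2426/10000)^α = 0.71.
Taking logs: α·ln(2426/10000) = ln(0.71), so α = -0.342490 / -1.416341 ≈ 0.242.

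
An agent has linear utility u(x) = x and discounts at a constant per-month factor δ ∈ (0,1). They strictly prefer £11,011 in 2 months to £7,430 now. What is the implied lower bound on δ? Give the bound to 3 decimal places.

Under u(x) = x this choice says 7430 < δ^2·11011.
Dividing by 11011: δ^2 > 0.67478. Both sides are positive, so the square root keeps the direction.
δ > 0.67478^(1/2) = 0.821.

δ > 0.821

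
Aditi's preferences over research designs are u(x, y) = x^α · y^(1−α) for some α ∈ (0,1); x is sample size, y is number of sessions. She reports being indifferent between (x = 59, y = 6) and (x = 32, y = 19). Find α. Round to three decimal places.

Set the two utilities equal: 59^α·6^(1−α) = 32^α·19^(1−α).
Taking logs: α·ln 59 + (1−α)·ln 6 = α·ln 32 + (1−α)·ln 19, i.e. α·0.611802 = (1−α)·1.152680.
With A = 0.611802 and B = 1.152680: α·A = (1−α)·B, so α = B/(A+B) = 1.152680/1.764482 ≈ 0.653.

α ≈ 0.653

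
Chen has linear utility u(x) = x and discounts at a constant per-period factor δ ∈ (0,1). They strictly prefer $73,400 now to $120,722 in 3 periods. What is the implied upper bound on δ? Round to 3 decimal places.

The preference means 73400 > δ^3·120722.
Hence δ^3 < 73400/120722 = 0.60801, and x ↦ x^(1/3) is increasing on (0,∞).
δ < 0.60801^(1/3) = 0.847.

δ < 0.847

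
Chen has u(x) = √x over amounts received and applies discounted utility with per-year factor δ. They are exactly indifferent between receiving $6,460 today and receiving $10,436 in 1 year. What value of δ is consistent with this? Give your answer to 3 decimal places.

Indifference means u(6460) = δ · u(10436), so δ = u(6460)/u(10436).
Since u(x) = √x, δ = √(6460/10436) = 0.78677.

δ ≈ 0.787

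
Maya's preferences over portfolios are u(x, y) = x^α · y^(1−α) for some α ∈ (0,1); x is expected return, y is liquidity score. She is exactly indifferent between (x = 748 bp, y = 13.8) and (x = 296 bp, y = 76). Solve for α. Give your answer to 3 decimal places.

Indifference: 748^α · 13.8^(1−α) = 296^α · 76^(1−α).
(748/296)^α = (76/13.8)^(1−α); take logs: α·ln(748/296) = (1−α)·ln(76/13.8), i.e. α·0.927044 = (1−α)·1.706065.
So α/(1−α) = (1.706065)/(0.927044) = 1.840328, and α = 1.840328/2.840328 ≈ 0.648.

α ≈ 0.648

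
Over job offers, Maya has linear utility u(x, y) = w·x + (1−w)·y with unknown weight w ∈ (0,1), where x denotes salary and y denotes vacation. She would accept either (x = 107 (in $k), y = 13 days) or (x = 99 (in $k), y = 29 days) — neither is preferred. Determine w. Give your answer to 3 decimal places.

u(107,13) = u(99,29) means w·107 + (1−w)·13 = w·99 + (1−w)·29.
w·(107−99) = (1−w)·(29−13), i.e. w·8 = (1−w)·16.
So w/(1−w) = 16/8 = 2.0000, giving w = 16/(8+16) = 0.667.

w = 0.667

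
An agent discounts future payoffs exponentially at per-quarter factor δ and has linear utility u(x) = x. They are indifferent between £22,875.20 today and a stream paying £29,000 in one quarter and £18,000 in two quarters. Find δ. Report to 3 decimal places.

δ ≈ 0.580

Equating present values: 22875.20 = 29000δ + 18000δ².
So 18000δ² + 29000δ − 22875.20 = 0.
By the quadratic formula (taking the positive root), δ = (−29000 + √2488014400.00) / 36000 ≈ 0.580.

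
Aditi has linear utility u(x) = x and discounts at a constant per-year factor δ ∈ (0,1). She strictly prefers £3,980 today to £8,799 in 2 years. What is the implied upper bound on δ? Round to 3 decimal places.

The preference means 3980 > δ^2·8799.
So δ^2 < 3980/8799 = 0.45232; taking the square root of both positive sides preserves the inequality.
δ < 0.45232^(1/2) = 0.673.

δ < 0.673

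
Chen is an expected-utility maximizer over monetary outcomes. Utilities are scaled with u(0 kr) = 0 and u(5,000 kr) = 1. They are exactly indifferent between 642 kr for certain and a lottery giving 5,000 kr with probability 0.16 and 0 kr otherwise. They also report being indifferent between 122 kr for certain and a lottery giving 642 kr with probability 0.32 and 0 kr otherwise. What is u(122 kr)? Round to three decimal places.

0.051

From the first indifference, u(642 kr) = 0.16·u(5,000 kr) + 0.84·u(0 kr) = 0.16·1 + 0.84·0 = 0.16.
Chaining: u(122 kr) = 0.32·0.16 + 0.68·0.00 = 0.0512.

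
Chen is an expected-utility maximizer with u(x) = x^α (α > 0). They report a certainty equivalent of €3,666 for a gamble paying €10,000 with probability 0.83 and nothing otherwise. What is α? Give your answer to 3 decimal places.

α ≈ 0.186

Since u(0) = 0, the lottery's EU is 0.83·10000^α.
Setting u(3666) equal to that: 3666^α = 0.83·10000^α ⇒ (3666/10000)^α = 0.83.
α = ln(0.83) / ln(3666/10000) = -0.186330/-1.003484 ≈ 0.186.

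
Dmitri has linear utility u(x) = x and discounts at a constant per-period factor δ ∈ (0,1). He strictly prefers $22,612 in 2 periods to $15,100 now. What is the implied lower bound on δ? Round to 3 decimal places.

The preference means 15100 < δ^2·22612.
Dividing by 22612: δ^2 > 0.66779. Both sides are positive, so the square root keeps the direction.
δ > 0.66779^(1/2) = 0.817.

δ > 0.817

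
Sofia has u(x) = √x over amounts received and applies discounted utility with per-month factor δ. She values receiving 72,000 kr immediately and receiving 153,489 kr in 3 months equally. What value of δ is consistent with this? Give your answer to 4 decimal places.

Indifference means u(72000) = δ^3 · u(153489), so δ^3 = u(72000)/u(153489).
Since u(x) = √x, δ^3 = √(72000/153489) = 0.68490.
Hence δ = (0.68490)^(1/3) = 0.881473.

δ ≈ 0.8815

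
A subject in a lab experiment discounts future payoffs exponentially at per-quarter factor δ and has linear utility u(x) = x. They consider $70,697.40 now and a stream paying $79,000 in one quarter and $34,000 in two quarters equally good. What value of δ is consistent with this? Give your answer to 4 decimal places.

Equating present values: 70697.40 = 79000δ + 34000δ².
That is, 34000δ² + 79000δ − 70697.40 = 0, a quadratic in δ.
The positive root is δ = [−79000 + √(79000² + 4·34000·70697.40)] / (2·34000) = (−79000 + 125920.000)/68000 ≈ 0.6900.

δ ≈ 0.6900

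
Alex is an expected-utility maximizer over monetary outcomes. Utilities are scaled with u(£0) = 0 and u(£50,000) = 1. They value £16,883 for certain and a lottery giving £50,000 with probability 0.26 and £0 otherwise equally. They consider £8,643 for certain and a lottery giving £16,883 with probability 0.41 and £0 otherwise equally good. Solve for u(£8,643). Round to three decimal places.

From the first indifference, u(£16,883) = 0.26·u(£50,000) + 0.74·u(£0) = 0.26·1 + 0.74·0 = 0.26.
Chaining: u(£8,643) = 0.41·0.26 + 0.59·0.00 = 0.1066.

0.107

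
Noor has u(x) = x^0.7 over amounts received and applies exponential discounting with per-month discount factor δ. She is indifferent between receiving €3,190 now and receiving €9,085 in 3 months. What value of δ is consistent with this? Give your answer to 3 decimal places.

Indifference means u(3190) = δ^3 · u(9085), so δ^3 = u(3190)/u(9085).
With u(x) = x^0.7: δ^3 = 3190^0.7/9085^0.7 = (3190/9085)^0.7 = 0.48065.
So δ = 0.48065^(1/3) ≈ 0.783.

δ ≈ 0.783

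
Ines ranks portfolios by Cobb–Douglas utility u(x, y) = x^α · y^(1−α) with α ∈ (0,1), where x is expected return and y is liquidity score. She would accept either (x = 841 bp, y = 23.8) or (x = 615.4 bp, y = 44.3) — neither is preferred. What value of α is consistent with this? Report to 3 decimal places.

α ≈ 0.665

Set the two utilities equal: 841^α·23.8^(1−α) = 615.4^α·44.3^(1−α).
Taking logs: α·ln 841 + (1−α)·ln 23.8 = α·ln 615.4 + (1−α)·ln 44.3, i.e. α·0.312319 = (1−α)·0.621299.
With A = 0.312319 and B = 0.621299: α·A = (1−α)·B, so α = B/(A+B) = 0.621299/0.933618 ≈ 0.665.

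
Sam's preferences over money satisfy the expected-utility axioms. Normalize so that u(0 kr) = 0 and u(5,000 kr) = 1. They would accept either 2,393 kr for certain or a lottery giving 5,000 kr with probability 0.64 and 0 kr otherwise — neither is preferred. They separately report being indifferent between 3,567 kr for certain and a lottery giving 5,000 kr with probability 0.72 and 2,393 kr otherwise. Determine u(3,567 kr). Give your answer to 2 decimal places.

0.90

The first gamble pins u(2,393 kr): it must equal 0.64·1 + 0.36·0 = 0.64.
Then u(3,567 kr) = 0.72·u(5,000 kr) + 0.28·u(2,393 kr) = 0.72·1.00 + 0.28·0.64 = 0.8992.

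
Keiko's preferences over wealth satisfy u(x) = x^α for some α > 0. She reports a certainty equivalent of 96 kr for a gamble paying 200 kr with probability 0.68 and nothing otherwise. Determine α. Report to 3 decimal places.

The lottery's expected utility is 0.68·u(200) + 0.32·u(0) = 0.68·200^α (since u(0) = 0 for α > 0).
Equating: 96^α = 0.68·200^α, i.e. 0.4800^α = 0.68.
α = ln(0.68) / ln(96/200) = -0.385662/-0.733969 ≈ 0.525.

α ≈ 0.525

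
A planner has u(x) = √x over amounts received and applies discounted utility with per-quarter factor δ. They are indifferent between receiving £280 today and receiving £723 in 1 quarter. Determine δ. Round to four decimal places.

δ ≈ 0.6223

Indifference means u(280) = δ · u(723), so δ = u(280)/u(723).
With u(x) = √x: δ = √280/√723 = √(280/723) = 0.62231.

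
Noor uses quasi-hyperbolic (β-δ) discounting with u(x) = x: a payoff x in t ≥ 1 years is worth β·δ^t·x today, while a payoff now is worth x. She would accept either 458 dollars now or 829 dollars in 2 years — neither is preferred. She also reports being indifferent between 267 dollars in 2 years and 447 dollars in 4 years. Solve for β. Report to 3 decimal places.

β ≈ 0.925

The second indifference involves only future payoffs, so β cancels: β·δ^2·267 = β·δ^4·447, giving δ^2 = 267/447 = 0.59732, so δ = 0.77286.
The first indifference: 458 = β·δ^2·829, so β = 458/(δ^2·829) = 458/(0.59732·829) ≈ 0.925.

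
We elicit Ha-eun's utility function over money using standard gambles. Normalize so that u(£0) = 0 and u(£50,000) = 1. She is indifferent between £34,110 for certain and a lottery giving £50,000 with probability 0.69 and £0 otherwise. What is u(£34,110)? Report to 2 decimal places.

The indifference gives u(£34,110) = 0.69·u(£50,000) + 0.31·u(£0) = 0.69·1 + 0.31·0 = 0.69.

0.69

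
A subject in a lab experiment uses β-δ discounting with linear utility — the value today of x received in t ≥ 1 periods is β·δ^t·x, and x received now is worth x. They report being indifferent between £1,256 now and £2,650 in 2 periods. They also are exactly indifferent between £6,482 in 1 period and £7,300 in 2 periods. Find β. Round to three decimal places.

The second indifference involves only future payoffs, so β cancels: β·δ^1·6482 = β·δ^2·7300, giving δ = 6482/7300 = 0.88795.
Substituting δ into 1256 = β·δ^2·2650: β = 1256/(2089.384) ≈ 0.601.

β ≈ 0.601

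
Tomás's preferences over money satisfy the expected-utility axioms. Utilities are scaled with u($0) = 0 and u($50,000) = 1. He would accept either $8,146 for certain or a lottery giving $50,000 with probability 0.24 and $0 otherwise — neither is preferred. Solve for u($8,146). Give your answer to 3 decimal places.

0.240

The indifference gives u($8,146) = 0.24·u($50,000) + 0.76·u($0) = 0.24·1 + 0.76·0 = 0.24.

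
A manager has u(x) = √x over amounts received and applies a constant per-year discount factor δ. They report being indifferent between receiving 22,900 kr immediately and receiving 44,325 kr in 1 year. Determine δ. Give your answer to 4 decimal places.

δ ≈ 0.7188

The payoff in 1 year is discounted by δ, so u(22900) = δ·u(44325) and δ = u(22900)/u(44325).
Since u(x) = √x, δ = √(22900/44325) = 0.71878.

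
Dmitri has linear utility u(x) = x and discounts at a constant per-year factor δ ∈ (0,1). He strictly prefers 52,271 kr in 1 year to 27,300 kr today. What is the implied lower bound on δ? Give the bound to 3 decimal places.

δ > 0.522

Comparing present values: 27300 < δ·52271.
So δ > 27300/52271 = 0.52228.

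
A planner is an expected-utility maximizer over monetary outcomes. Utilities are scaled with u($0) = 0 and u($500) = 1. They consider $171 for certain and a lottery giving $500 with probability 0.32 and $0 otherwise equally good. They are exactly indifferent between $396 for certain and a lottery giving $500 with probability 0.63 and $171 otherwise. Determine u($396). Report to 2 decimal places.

0.75

From the first indifference, u($171) = 0.32·u($500) + 0.68·u($0) = 0.32·1 + 0.68·0 = 0.32.
The second indifference gives u($396) = 0.63·u($500) + 0.37·u($171) = 0.63·1.00 + 0.37·0.32 = 0.7484.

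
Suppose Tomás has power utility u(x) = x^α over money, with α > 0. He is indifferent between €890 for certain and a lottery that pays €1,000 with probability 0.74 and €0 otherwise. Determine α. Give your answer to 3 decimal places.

α ≈ 2.584

The lottery's expected utility is 0.74·u(1000) + 0.26·u(0) = 0.74·1000^α (since u(0) = 0 for α > 0).
Indifference: 890^α = 0.74·1000^α, so (890/1000)^α = 0.74.
α = ln(0.74) / ln(890/1000) = -0.301105/-0.116534 ≈ 2.584.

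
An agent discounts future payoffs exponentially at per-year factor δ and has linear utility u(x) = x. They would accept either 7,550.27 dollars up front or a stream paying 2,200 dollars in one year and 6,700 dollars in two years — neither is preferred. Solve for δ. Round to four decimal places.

δ ≈ 0.9100

Present value of the stream is 2200·δ + 6700·δ². Indifference gives 2200δ + 6700δ² = 7550.27.
So 6700δ² + 2200δ − 7550.27 = 0.
δ = (−2200 + √(2200² + 4·6700·7550.27)) / (2·6700) = (−2200 + √207187236.00) / 13400 ≈ 0.9100.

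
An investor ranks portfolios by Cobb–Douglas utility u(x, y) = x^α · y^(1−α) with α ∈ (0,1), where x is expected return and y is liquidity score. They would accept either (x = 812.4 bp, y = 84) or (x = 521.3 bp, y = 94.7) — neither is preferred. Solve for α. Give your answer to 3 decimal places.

α ≈ 0.213

Indifference: 812.4^α · 84^(1−α) = 521.3^α · 94.7^(1−α).
Rearrange to (812.4/521.3)^α = (94.7/84)^(1−α) and take logs: α·0.443667 = (1−α)·0.119897.
With A = 0.443667 and B = 0.119897: α·A = (1−α)·B, so α = B/(A+B) = 0.119897/0.563564 ≈ 0.213.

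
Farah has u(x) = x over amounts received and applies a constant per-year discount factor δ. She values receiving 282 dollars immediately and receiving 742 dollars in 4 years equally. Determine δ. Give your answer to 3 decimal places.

Indifference means u(282) = δ^4 · u(742), so δ^4 = u(282)/u(742).
With u(x) = x: δ^4 = 282/742 = 0.38005.
So δ = 0.38005^(1/4) ≈ 0.785.

δ ≈ 0.785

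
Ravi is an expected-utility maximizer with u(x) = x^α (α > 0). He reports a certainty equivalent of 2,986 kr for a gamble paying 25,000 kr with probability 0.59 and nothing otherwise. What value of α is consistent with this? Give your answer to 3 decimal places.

Since u(0) = 0, the lottery's EU is 0.59·25000^α.
Equating: 2986^α = 0.59·25000^α, i.e. 0.1194^α = 0.59.
Take logs: α = ln 0.59 / ln(2986/25000) ≈ 0.24830.

α ≈ 0.248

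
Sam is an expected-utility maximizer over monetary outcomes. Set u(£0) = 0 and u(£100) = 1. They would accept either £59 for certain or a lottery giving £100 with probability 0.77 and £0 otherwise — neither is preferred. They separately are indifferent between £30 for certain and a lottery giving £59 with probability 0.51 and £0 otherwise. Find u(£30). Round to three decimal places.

0.393

From the first indifference, u(£59) = 0.77·u(£100) + 0.23·u(£0) = 0.77·1 + 0.23·0 = 0.77.
Chaining: u(£30) = 0.51·0.77 + 0.49·0.00 = 0.3927.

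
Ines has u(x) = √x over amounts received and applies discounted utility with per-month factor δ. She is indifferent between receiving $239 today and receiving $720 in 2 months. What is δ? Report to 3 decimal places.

The payoff in 2 months is discounted by δ^2, so u(239) = δ^2·u(720) and δ^2 = u(239)/u(720).
With u(x) = √x: δ^2 = √239/√720 = √(239/720) = 0.57615.
Hence δ = (0.57615)^(1/2) = 0.75904.

δ ≈ 0.759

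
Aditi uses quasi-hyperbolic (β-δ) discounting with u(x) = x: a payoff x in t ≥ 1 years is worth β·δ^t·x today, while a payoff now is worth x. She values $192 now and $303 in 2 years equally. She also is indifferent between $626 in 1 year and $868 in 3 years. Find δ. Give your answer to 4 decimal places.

δ ≈ 0.8492

From the later pair, β·δ^1·626 = β·δ^3·868; dividing through, δ^2 = 626/868 = 0.72120, so δ = 0.84923.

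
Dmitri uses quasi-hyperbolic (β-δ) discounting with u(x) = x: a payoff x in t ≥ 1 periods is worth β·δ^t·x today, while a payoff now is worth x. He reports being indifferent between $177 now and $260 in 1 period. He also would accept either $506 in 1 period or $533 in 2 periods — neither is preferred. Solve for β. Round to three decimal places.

β ≈ 0.717

Both payoffs in the second observation are in the future, so β drops out: δ^1·506 = δ^2·533 ⇒ δ = 506/533 = 0.94934.
Now use the now-vs-future pair: 177 = β·δ·260 gives β = 177/(0.94934·260) ≈ 0.717.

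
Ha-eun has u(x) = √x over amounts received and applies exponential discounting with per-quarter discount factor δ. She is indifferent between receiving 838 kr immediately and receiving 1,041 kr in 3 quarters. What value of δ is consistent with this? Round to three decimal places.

δ ≈ 0.964

Indifference means u(838) = δ^3 · u(1041), so δ^3 = u(838)/u(1041).
With u(x) = √x: δ^3 = √838/√1041 = √(838/1041) = 0.89722.
Taking the cube root: δ = 0.89722^(1/3) ≈ 0.964.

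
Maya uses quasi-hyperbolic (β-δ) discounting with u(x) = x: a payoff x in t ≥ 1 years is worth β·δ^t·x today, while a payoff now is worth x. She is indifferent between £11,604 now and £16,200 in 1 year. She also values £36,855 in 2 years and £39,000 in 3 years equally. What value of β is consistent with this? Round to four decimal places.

β ≈ 0.7580

Both payoffs in the second observation are in the future, so β drops out: δ^2·36855 = δ^3·39000 ⇒ δ = 36855/39000 = 0.94500.
Substituting δ into 11604 = β·δ·16200: β = 11604/(15309.000) ≈ 0.7580.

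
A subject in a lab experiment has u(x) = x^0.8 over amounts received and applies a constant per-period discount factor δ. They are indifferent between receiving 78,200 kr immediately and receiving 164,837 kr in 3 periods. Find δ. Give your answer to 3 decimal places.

δ ≈ 0.820

The payoff in 3 periods is discounted by δ^3, so u(78200) = δ^3·u(164837) and δ^3 = u(78200)/u(164837).
Since u(x) = x^0.8, δ^3 = (78200/164837)^0.8 = 0.47441^0.8 = 0.55071.
Taking the cube root: δ = 0.55071^(1/3) ≈ 0.820.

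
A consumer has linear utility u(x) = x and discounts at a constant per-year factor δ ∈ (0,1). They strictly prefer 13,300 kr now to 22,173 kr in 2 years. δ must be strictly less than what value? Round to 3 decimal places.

Comparing present values: 13300 > δ^2·22173.
Hence δ^2 < 13300/22173 = 0.59983, and x ↦ x^(1/2) is increasing on (0,∞).
δ < 0.59983^(1/2) = 0.774.

δ < 0.774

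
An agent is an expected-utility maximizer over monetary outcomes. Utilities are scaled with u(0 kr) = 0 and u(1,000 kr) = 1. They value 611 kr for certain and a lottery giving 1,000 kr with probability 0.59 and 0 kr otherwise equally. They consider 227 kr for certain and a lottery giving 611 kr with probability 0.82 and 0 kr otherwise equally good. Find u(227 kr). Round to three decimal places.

0.484

First, u(611 kr) = 0.59·u(1,000 kr) + 0.41·u(0 kr) = 0.59.
Chaining: u(227 kr) = 0.82·0.59 + 0.18·0.00 = 0.4838.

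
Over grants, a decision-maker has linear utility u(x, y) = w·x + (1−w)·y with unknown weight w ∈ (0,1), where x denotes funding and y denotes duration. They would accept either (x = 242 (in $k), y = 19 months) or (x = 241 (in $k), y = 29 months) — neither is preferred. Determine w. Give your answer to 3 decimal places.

w = 0.909

Equating utilities: w·242 + (1−w)·19 = w·241 + (1−w)·29.
w·(242−241) = (1−w)·(29−19), i.e. w·1 = (1−w)·10.
The marginal rate of substitution is 10/1, so w = 10/(1+10) = 0.909.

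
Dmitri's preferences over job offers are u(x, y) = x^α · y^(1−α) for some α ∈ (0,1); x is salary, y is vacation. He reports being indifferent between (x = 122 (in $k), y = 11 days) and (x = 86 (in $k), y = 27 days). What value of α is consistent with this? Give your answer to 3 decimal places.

Set the two utilities equal: 122^α·11^(1−α) = 86^α·27^(1−α).
(122/86)^α = (27/11)^(1−α); take logs: α·ln(122/86) = (1−α)·ln(27/11), i.e. α·0.349674 = (1−α)·0.897942.
Thus α·(1.247616) = 0.897942, so α = 0.897942/1.247616 ≈ 0.720.

α ≈ 0.720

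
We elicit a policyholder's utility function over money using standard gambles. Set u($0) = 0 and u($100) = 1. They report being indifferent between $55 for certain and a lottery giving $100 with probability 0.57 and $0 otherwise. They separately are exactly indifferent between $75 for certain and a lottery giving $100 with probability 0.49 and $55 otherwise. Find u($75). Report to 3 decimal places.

0.781

First, u($55) = 0.57·u($100) + 0.43·u($0) = 0.57.
Then u($75) = 0.49·u($100) + 0.51·u($55) = 0.49·1.00 + 0.51·0.57 = 0.7807.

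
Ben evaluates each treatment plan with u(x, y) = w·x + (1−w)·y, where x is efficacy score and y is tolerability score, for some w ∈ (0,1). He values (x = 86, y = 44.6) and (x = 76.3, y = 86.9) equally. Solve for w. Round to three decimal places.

w = 0.813

u(86,44.6) = u(76.3,86.9) means w·86 + (1−w)·44.6 = w·76.3 + (1−w)·86.9.
w·(86−76.3) = (1−w)·(86.9−44.6), i.e. w·9.7 = (1−w)·42.3.
Hence w = 42.3/(9.7+42.3) = 42.3/52 = 0.813.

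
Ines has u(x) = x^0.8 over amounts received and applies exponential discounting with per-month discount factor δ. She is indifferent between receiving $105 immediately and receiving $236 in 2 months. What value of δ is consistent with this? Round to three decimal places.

The payoff in 2 months is discounted by δ^2, so u(105) = δ^2·u(236) and δ^2 = u(105)/u(236).
With u(x) = x^0.8: δ^2 = 105^0.8/236^0.8 = (105/236)^0.8 = 0.52314.
Hence δ = (0.52314)^(1/2) = 0.72329.

δ ≈ 0.723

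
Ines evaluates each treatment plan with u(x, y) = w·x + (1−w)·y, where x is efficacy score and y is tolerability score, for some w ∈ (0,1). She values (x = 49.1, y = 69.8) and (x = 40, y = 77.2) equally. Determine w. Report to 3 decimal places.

w = 0.448

Equating utilities: w·49.1 + (1−w)·69.8 = w·40 + (1−w)·77.2.
Rearranging, 9.1·w − 7.4·(1−w) = 0.
The marginal rate of substitution is 7.4/9.1, so w = 7.4/(9.1+7.4) = 0.448.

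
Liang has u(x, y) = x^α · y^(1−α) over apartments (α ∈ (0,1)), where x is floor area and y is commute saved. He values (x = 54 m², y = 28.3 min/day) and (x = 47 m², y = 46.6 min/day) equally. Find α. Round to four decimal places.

α ≈ 0.7822

Indifference: 54^α · 28.3^(1−α) = 47^α · 46.6^(1−α).
Rearrange to (54/47)^α = (46.6/28.3)^(1−α) and take logs: α·0.1388364 = (1−α)·0.4987387.
So α/(1−α) = (0.4987387)/(0.1388364) = 3.5922762, and α = 3.5922762/4.5922762 ≈ 0.7822.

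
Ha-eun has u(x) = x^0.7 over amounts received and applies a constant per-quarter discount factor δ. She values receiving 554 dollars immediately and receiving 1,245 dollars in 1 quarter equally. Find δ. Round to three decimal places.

Indifference means u(554) = δ · u(1245), so δ = u(554)/u(1245).
Since u(x) = x^0.7, δ = (554/1245)^0.7 = 0.44498^0.7 = 0.56733.

δ ≈ 0.567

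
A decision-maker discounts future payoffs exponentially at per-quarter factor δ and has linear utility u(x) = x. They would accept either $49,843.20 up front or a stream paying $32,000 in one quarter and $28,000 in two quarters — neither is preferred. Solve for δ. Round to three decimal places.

δ ≈ 0.880

Present value of the stream is 32000·δ + 28000·δ². Indifference gives 32000δ + 28000δ² = 49843.20.
Rearranged: 28000δ² + 32000δ − 49843.20 = 0.
By the quadratic formula (taking the positive root), δ = (−32000 + √6606438400.00) / 56000 ≈ 0.880.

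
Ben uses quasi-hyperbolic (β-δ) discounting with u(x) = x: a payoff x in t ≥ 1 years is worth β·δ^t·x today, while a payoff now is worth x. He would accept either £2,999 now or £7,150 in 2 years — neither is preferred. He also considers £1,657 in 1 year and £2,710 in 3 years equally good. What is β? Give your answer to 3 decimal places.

β ≈ 0.686

The second indifference involves only future payoffs, so β cancels: β·δ^1·1657 = β·δ^3·2710, giving δ^2 = 1657/2710 = 0.61144, so δ = 0.78195.
Now use the now-vs-future pair: 2999 = β·δ^2·7150 gives β = 2999/(0.61144·7150) ≈ 0.686.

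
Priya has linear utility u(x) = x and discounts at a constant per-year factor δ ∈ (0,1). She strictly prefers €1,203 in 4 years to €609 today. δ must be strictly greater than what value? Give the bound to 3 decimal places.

δ > 0.844

Under u(x) = x this choice says 609 < δ^4·1203.
So δ^4 > 609/1203 = 0.50623; taking the 4th root of both positive sides preserves the inequality.
δ > (609/1203)^(1/4) ≈ 0.844.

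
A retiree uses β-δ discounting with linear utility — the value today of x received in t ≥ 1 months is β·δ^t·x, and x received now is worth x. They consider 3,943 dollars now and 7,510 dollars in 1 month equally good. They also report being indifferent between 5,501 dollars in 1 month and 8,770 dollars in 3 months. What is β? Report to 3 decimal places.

From the later pair, β·δ^1·5501 = β·δ^3·8770; dividing through, δ^2 = 5501/8770 = 0.62725, so δ = 0.79199.
Substituting δ into 3943 = β·δ·7510: β = 3943/(5947.863) ≈ 0.663.

β ≈ 0.663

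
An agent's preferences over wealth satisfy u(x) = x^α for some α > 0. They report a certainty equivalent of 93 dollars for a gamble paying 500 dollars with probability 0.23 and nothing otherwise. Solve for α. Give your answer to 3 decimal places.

EU(lottery) = 0.23·500^α + 0.77·0 = 0.23·500^α.
Setting u(93) equal to that: 93^α = 0.23·500^α ⇒ (93/500)^α = 0.23.
Take logs: α = ln 0.23 / ln(93/500) ≈ 0.87376.

α ≈ 0.874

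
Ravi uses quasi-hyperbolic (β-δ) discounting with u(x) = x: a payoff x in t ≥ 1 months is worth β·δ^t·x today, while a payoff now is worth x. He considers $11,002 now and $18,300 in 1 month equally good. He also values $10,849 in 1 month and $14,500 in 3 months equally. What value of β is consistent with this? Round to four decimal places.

β ≈ 0.6950

From the later pair, β·δ^1·10849 = β·δ^3·14500; dividing through, δ^2 = 10849/14500 = 0.74821, so δ = 0.86499.
Now use the now-vs-future pair: 11002 = β·δ·18300 gives β = 11002/(0.86499·18300) ≈ 0.6950.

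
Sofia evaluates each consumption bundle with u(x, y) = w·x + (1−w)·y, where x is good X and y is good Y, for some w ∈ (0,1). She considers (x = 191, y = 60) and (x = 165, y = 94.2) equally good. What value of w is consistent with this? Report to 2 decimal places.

Equating utilities: w·191 + (1−w)·60 = w·165 + (1−w)·94.2.
Collecting terms: w·26 = (1−w)·34.2.
Hence w = 34.2/(26+34.2) = 34.2/60.2 = 0.57.

w = 0.57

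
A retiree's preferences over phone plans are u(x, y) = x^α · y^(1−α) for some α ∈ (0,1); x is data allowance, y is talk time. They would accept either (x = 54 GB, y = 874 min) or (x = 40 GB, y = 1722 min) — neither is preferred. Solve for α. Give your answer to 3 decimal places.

α ≈ 0.693

Indifference: 54^α · 874^(1−α) = 40^α · 1722^(1−α).
Rearrange to (54/40)^α = (1722/874)^(1−α) and take logs: α·0.300105 = (1−α)·0.678161.
Thus α·(0.978266) = 0.678161, so α = 0.678161/0.978266 ≈ 0.693.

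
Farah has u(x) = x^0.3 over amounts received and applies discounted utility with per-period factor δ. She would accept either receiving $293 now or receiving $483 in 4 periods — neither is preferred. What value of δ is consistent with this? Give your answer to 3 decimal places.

δ ≈ 0.963

Indifference means u(293) = δ^4 · u(483), so δ^4 = u(293)/u(483).
With u(x) = x^0.3: δ^4 = 293^0.3/483^0.3 = (293/483)^0.3 = 0.86075.
Taking the 4th root: δ = 0.86075^(1/4) ≈ 0.963.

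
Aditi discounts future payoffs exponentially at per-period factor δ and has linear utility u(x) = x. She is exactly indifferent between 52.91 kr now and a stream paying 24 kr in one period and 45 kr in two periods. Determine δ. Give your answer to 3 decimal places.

The stream is worth 24δ + 45δ² today, so 24δ + 45δ² = 52.91.
That is, 45δ² + 24δ − 52.91 = 0, a quadratic in δ.
The positive root is δ = [−24 + √(24² + 4·45·52.91)] / (2·45) = (−24 + 100.498)/90 ≈ 0.850.

δ ≈ 0.850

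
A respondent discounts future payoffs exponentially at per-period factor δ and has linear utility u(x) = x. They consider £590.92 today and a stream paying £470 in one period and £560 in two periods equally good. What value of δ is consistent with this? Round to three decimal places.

The stream is worth 470δ + 560δ² today, so 470δ + 560δ² = 590.92.
So 560δ² + 470δ − 590.92 = 0.
The positive root is δ = [−470 + √(470² + 4·560·590.92)] / (2·560) = (−470 + 1242.804)/1120 ≈ 0.690.

δ ≈ 0.690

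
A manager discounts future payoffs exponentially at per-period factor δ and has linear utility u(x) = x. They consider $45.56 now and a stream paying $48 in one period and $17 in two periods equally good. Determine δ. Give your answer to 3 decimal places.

δ ≈ 0.750

Present value of the stream is 48·δ + 17·δ². Indifference gives 48δ + 17δ² = 45.56.
So 17δ² + 48δ − 45.56 = 0.
δ = (−48 + √(48² + 4·17·45.56)) / (2·17) = (−48 + √5402.08) / 34 ≈ 0.750.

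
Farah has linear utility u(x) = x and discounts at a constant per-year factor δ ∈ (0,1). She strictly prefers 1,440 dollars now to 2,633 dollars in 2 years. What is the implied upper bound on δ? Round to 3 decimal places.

δ < 0.740

Comparing present values: 1440 > δ^2·2633.
So δ^2 < 1440/2633 = 0.54690; taking the square root of both positive sides preserves the inequality.
δ < 0.54690^(1/2) = 0.740.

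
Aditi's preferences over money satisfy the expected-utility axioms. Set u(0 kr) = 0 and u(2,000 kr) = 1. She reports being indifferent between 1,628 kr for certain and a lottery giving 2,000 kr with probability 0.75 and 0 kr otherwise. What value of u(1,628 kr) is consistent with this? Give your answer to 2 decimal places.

The indifference gives u(1,628 kr) = 0.75·u(2,000 kr) + 0.25·u(0 kr) = 0.75·1 + 0.25·0 = 0.75.

0.75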